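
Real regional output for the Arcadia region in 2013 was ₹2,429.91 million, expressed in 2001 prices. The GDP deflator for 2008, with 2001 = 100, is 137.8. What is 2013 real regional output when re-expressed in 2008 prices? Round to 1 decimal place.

Real regional output in 2008 prices = Real regional output in 2001 prices × (P_2008/P_2001) = 2429.91 × 1.378 = 3348.42.

₹3,348.4 million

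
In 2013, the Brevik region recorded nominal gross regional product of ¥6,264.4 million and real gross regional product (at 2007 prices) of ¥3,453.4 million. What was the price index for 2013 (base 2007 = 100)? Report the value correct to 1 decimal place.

price index = (Nominal / Real) × 100 = 6264.4 / 3453.4 × 100 = 181.40.

181.4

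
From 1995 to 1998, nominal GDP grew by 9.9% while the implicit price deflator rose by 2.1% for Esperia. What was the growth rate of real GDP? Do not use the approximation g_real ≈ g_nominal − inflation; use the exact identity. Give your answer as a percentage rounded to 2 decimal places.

7.64%

(1 + g_nom) = (1 + g_real)(1 + π), so g_real = 1.0990 / 1.0210 − 1 = 0.07640.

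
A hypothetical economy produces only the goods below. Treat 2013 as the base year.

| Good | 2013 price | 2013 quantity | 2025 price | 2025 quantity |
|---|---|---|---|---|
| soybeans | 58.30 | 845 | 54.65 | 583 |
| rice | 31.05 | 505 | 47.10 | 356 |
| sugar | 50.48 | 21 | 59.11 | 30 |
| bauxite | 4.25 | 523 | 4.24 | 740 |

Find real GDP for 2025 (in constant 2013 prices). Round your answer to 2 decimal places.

Real GDP 2025 = Σ (p_2013 × q_2025) = 58.30·583 + 31.05·356 + 50.48·30 + 4.25·740 = 49702.10.

49702.10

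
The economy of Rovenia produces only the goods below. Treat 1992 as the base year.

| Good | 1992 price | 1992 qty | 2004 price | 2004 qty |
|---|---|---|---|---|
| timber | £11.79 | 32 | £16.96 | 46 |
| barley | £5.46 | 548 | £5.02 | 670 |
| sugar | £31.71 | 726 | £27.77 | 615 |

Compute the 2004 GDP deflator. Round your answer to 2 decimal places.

Nominal GDP 2004 = 16.96·46 + 5.02·670 + 27.77·615 = 21222.11.
Real GDP 2004 (at 1992 prices) = 11.79·46 + 5.46·670 + 31.71·615 = 23702.19.
Deflator = Nominal/Real × 100 = 21222.11/23702.19 × 100 = 89.536.

89.54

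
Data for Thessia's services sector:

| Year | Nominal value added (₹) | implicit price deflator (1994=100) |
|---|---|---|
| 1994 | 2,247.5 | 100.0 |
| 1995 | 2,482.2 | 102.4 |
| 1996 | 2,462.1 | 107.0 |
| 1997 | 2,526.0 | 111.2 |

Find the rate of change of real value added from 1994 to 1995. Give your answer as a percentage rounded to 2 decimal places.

7.85%

Real value added 1994 = 2247.5/1.000 = 2247.50.
Real value added 1995 = 2482.2/1.024 = 2424.02.
Change = 2424.02/2247.50 − 1 = 0.0785.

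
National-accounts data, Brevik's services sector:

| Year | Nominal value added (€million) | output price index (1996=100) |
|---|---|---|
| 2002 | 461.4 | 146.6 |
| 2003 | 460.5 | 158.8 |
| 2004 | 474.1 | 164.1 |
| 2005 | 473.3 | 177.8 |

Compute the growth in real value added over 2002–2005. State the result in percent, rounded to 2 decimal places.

-15.42%

Real value added 2002 = 461.4/1.466 = 314.73.
Real value added 2005 = 473.3/1.778 = 266.20.
Change = 266.20/314.73 − 1 = -0.1542.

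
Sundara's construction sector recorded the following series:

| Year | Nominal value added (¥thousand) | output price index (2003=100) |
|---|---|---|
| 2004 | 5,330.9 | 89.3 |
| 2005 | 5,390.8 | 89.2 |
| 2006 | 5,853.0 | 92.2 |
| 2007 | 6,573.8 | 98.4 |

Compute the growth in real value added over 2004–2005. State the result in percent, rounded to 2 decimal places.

Real value added 2004 = 5330.9/0.893 = 5969.65.
Real value added 2005 = 5390.8/0.892 = 6043.50.
Change = 6043.50/5969.65 − 1 = 0.0124.

1.24%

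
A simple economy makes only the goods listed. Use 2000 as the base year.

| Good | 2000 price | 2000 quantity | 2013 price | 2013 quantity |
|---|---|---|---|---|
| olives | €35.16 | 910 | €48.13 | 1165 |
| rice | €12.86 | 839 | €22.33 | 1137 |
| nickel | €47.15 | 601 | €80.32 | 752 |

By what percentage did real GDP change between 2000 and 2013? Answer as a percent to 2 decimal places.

28.00%

Real GDP 2000 = Nominal GDP 2000 = 35.16·910 + 12.86·839 + 47.15·601 = 71122.29.
Real GDP 2013 (at 2000 prices) = 35.16·1165 + 12.86·1137 + 47.15·752 = 91040.02.
Real growth = 91040.02/71122.29 − 1 = 0.2800.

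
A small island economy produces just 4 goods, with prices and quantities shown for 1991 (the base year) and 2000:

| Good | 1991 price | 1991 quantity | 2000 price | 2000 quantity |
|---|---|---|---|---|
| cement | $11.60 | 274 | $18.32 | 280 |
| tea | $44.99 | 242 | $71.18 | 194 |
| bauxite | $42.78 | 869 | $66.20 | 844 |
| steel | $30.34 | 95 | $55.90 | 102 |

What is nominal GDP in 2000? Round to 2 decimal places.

Nominal GDP 2000 = Σ (p_2000 × q_2000) = 18.32·280 + 71.18·194 + 66.20·844 + 55.90·102 = 80513.12.

$80513.12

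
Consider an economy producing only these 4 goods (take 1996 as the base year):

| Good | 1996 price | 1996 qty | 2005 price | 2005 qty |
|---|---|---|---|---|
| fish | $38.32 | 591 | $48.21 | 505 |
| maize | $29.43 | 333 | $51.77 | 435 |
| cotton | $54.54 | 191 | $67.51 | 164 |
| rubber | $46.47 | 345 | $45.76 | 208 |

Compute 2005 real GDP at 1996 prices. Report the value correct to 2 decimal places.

$50763.97

Real GDP 2005 = Σ (p_1996 × q_2005) = 38.32·505 + 29.43·435 + 54.54·164 + 46.47·208 = 50763.97.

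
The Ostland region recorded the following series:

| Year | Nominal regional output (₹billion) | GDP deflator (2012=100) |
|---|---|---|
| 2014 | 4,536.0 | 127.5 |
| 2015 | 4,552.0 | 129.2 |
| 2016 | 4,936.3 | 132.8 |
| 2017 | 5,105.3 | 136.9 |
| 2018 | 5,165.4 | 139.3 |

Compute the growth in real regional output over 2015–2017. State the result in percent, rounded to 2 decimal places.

Real regional output 2015 = 4552.0/1.292 = 3523.22.
Real regional output 2017 = 5105.3/1.369 = 3729.22.
Change = 3729.22/3523.22 − 1 = 0.0585.

5.85%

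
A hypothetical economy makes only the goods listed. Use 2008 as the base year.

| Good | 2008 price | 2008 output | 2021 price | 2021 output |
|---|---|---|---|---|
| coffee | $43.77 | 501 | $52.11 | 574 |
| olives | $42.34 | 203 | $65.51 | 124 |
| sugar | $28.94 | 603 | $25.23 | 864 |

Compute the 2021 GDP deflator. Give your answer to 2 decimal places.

Nominal GDP 2021 = 52.11·574 + 65.51·124 + 25.23·864 = 59833.10.
Real GDP 2021 (at 2008 prices) = 43.77·574 + 42.34·124 + 28.94·864 = 55378.30.
Deflator = Nominal/Real × 100 = 59833.10/55378.30 × 100 = 108.044.

108.04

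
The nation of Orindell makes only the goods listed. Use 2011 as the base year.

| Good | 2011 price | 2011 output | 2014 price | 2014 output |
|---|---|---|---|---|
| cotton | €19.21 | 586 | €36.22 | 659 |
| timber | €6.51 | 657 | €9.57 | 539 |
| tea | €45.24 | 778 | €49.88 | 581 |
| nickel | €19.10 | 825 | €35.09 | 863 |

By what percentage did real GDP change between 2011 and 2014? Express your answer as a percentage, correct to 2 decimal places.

Real GDP 2011 = Nominal GDP 2011 = 19.21·586 + 6.51·657 + 45.24·778 + 19.10·825 = 66488.35.
Real GDP 2014 (at 2011 prices) = 19.21·659 + 6.51·539 + 45.24·581 + 19.10·863 = 58936.02.
Real growth = 58936.02/66488.35 − 1 = -0.1136.

-11.36%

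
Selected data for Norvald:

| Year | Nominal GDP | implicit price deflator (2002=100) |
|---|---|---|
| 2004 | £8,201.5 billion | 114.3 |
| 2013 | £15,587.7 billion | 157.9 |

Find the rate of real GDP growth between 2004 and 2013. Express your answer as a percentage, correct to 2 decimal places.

Deflate each year: 2004 → 8201.5/1.143 = 7175.42; 2013 → 15587.7/1.579 = 9871.88.
So real GDP changed by 9871.88/7175.42 − 1 = 0.3758, i.e. 37.58%.

37.58%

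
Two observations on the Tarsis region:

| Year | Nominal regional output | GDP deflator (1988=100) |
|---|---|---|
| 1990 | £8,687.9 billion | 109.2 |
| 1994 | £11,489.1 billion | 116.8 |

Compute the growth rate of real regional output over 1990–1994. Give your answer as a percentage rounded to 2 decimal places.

23.64%

Real regional output 1990 = 8687.9 / 1.092 = 7955.95.
Real regional output 1994 = 11489.1 / 1.168 = 9836.56.
Real growth = 9836.56 / 7955.95 − 1 = 0.2364.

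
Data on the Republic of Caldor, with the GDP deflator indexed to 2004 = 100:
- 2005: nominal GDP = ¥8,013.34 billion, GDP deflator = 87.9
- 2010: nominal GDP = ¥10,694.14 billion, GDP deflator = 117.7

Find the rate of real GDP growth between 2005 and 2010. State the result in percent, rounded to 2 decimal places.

Deflate each year: 2005 → 8013.34/0.879 = 9116.43; 2010 → 10694.14/1.177 = 9085.93.
So real GDP changed by 9085.93/9116.43 − 1 = -0.0033, i.e. -0.33%.

-0.33%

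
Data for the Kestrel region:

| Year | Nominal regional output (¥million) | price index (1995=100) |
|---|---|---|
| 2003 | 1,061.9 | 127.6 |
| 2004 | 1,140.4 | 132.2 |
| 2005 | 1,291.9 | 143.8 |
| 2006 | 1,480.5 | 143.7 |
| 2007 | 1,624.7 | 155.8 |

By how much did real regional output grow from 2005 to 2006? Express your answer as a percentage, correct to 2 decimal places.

Real regional output 2005 = 1291.9/1.438 = 898.40.
Real regional output 2006 = 1480.5/1.437 = 1030.27.
Change = 1030.27/898.40 − 1 = 0.1468.

14.68%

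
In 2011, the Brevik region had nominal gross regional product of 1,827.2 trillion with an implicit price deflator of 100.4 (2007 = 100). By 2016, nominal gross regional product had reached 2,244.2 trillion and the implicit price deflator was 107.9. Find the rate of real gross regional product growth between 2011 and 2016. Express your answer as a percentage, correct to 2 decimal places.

14.28%

Deflate each year: 2011 → 1827.2/1.004 = 1819.92; 2016 → 2244.2/1.079 = 2079.89.
So real gross regional product changed by 2079.89/1819.92 − 1 = 0.1428, i.e. 14.28%.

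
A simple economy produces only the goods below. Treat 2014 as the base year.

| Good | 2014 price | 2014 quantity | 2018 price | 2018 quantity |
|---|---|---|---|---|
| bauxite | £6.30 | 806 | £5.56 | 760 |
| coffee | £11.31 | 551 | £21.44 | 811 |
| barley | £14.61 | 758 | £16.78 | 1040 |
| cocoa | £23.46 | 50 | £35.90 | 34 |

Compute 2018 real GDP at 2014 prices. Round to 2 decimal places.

£29952.45

Real GDP 2018 = Σ (p_2014 × q_2018) = 6.30·760 + 11.31·811 + 14.61·1040 + 23.46·34 = 29952.45.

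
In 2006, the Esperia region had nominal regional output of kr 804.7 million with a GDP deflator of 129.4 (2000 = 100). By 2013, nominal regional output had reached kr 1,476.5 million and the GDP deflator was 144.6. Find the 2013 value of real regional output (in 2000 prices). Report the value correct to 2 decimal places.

Real regional output = Nominal / (GDP deflator/100) = 1476.5 / 1.446 = 1021.09.

kr 1,021.09 million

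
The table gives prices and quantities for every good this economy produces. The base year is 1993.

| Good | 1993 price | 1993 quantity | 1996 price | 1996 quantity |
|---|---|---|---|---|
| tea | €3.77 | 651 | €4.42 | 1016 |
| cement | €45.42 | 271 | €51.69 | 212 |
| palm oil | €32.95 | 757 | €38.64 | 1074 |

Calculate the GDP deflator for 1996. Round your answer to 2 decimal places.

116.58

Nominal GDP 1996 = 4.42·1016 + 51.69·212 + 38.64·1074 = 56948.36.
Real GDP 1996 (at 1993 prices) = 3.77·1016 + 45.42·212 + 32.95·1074 = 48847.66.
Deflator = Nominal/Real × 100 = 56948.36/48847.66 × 100 = 116.584.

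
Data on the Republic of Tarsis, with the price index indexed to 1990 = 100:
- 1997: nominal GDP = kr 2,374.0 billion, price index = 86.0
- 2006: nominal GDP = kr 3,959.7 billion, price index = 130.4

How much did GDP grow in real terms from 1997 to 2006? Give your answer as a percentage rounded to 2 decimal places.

Real GDP 1997 = 2374.0 / 0.860 = 2760.47.
Real GDP 2006 = 3959.7 / 1.304 = 3036.58.
Real growth = 3036.58 / 2760.47 − 1 = 0.1000.

10.00%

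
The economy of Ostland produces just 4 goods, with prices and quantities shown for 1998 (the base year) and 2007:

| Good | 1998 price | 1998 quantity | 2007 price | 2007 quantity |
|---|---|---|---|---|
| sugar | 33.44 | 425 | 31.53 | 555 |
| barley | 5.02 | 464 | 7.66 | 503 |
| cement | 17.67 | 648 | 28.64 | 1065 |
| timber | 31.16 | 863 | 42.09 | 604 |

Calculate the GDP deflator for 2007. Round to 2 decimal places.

131.59

Nominal GDP 2007 = 31.53·555 + 7.66·503 + 28.64·1065 + 42.09·604 = 77276.09.
Real GDP 2007 (at 1998 prices) = 33.44·555 + 5.02·503 + 17.67·1065 + 31.16·604 = 58723.45.
Deflator = Nominal/Real × 100 = 77276.09/58723.45 × 100 = 131.593.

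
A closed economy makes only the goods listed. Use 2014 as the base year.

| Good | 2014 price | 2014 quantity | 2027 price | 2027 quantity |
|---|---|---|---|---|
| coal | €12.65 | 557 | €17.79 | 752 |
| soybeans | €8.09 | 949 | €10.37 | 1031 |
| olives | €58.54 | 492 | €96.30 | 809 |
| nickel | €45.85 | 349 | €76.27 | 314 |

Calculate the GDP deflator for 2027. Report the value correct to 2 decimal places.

Nominal GDP 2027 = 17.79·752 + 10.37·1031 + 96.30·809 + 76.27·314 = 125925.03.
Real GDP 2027 (at 2014 prices) = 12.65·752 + 8.09·1031 + 58.54·809 + 45.85·314 = 79609.35.
Deflator = Nominal/Real × 100 = 125925.03/79609.35 × 100 = 158.179.

158.18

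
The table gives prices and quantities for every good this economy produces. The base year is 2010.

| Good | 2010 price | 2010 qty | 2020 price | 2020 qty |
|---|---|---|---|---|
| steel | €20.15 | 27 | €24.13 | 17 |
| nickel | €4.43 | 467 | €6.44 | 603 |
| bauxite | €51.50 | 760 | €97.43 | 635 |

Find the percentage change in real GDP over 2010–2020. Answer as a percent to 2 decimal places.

-14.46%

Real GDP 2010 = Nominal GDP 2010 = 20.15·27 + 4.43·467 + 51.50·760 = 41752.86.
Real GDP 2020 (at 2010 prices) = 20.15·17 + 4.43·603 + 51.50·635 = 35716.34.
Real growth = 35716.34/41752.86 − 1 = -0.1446.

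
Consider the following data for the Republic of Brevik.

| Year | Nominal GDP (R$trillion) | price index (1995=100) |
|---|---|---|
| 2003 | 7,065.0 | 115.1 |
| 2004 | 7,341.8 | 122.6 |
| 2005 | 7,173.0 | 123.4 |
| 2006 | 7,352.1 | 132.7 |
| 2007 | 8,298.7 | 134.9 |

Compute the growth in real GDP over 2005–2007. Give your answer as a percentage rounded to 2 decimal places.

5.83%

Real GDP 2005 = 7173.0/1.234 = 5812.80.
Real GDP 2007 = 8298.7/1.349 = 6151.74.
Change = 6151.74/5812.80 − 1 = 0.0583.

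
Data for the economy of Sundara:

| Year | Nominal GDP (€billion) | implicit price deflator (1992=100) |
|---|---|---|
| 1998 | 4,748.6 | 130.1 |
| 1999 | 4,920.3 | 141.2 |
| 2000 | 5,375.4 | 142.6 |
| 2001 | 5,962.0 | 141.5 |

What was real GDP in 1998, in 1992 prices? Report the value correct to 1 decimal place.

Real GDP 1998 = 4748.6 / 1.301 = 3649.96.

€3,650.0 billion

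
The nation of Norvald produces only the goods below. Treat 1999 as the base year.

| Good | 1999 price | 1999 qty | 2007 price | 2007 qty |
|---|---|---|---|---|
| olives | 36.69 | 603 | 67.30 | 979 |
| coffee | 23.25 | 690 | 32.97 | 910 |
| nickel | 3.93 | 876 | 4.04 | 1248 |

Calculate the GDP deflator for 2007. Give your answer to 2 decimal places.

162.84

Nominal GDP 2007 = 67.30·979 + 32.97·910 + 4.04·1248 = 100931.32.
Real GDP 2007 (at 1999 prices) = 36.69·979 + 23.25·910 + 3.93·1248 = 61981.65.
Deflator = Nominal/Real × 100 = 100931.32/61981.65 × 100 = 162.841.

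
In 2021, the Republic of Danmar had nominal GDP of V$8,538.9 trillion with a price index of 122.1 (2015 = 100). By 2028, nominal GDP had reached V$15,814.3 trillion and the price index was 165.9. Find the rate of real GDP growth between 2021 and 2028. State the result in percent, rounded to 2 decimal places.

36.31%

Deflate each year: 2021 → 8538.9/1.221 = 6993.37; 2028 → 15814.3/1.659 = 9532.43.
So real GDP changed by 9532.43/6993.37 − 1 = 0.3631, i.e. 36.31%.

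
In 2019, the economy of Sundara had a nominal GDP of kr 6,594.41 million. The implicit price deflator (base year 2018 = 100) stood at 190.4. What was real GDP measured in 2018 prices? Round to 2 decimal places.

Real GDP = Nominal / (implicit price deflator/100) = 6594.41 / 1.904 = 3463.45.

kr 3,463.45 million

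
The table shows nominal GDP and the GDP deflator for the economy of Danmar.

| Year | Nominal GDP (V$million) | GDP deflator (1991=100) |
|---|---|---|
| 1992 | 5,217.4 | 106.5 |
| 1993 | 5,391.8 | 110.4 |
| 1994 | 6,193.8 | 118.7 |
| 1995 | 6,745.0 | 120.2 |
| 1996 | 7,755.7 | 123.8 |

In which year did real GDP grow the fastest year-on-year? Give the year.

1996

1993: real = 5391.8/1.104 = 4883.88; growth vs 1992 (4898.97) = -0.31%.
1994: real = 6193.8/1.187 = 5218.03; growth vs 1993 (4883.88) = 6.84%.
1995: real = 6745.0/1.202 = 5611.48; growth vs 1994 (5218.03) = 7.54%.
1996: real = 7755.7/1.238 = 6264.70; growth vs 1995 (5611.48) = 11.64%.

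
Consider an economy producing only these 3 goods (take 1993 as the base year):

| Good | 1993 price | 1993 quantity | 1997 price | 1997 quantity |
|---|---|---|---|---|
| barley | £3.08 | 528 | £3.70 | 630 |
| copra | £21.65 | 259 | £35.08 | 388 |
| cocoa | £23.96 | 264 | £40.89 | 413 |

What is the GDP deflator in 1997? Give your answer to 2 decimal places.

162.23

Nominal GDP 1997 = 3.70·630 + 35.08·388 + 40.89·413 = 32829.61.
Real GDP 1997 (at 1993 prices) = 3.08·630 + 21.65·388 + 23.96·413 = 20236.08.
Deflator = Nominal/Real × 100 = 32829.61/20236.08 × 100 = 162.233.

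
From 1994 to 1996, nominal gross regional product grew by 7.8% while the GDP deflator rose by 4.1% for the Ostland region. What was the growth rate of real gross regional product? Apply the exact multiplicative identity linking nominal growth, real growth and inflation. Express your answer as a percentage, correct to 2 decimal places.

3.55%

(1 + g_nom) = (1 + g_real)(1 + π), so g_real = 1.0780 / 1.0410 − 1 = 0.03554.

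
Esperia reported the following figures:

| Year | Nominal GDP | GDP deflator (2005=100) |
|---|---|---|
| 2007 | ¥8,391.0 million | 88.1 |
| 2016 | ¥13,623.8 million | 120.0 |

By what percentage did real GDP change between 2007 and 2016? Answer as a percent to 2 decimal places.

19.20%

Deflate each year: 2007 → 8391.0/0.881 = 9524.40; 2016 → 13623.8/1.200 = 11353.17.
So real GDP changed by 11353.17/9524.40 − 1 = 0.1920, i.e. 19.20%.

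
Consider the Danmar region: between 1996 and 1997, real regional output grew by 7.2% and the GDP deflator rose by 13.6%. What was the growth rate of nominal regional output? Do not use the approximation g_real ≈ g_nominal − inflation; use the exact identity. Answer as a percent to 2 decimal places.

21.78%

(1 + g_nom) = (1 + g_real)(1 + π) = 1.0720 × 1.1360 = 1.21779.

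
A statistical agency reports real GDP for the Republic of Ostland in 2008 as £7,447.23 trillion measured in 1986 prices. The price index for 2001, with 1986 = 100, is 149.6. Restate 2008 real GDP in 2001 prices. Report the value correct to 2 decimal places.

£11,141.06 trillion

Real GDP in 2001 prices = Real GDP in 1986 prices × (P_2001/P_1986) = 7447.23 × 1.496 = 11141.06.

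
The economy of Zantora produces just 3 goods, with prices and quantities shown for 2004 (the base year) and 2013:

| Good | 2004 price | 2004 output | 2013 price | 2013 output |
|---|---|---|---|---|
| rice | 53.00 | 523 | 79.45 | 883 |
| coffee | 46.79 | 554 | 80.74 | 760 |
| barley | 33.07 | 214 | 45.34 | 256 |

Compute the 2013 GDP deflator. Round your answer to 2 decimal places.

157.58

Nominal GDP 2013 = 79.45·883 + 80.74·760 + 45.34·256 = 143123.79.
Real GDP 2013 (at 2004 prices) = 53.00·883 + 46.79·760 + 33.07·256 = 90825.32.
Deflator = Nominal/Real × 100 = 143123.79/90825.32 × 100 = 157.581.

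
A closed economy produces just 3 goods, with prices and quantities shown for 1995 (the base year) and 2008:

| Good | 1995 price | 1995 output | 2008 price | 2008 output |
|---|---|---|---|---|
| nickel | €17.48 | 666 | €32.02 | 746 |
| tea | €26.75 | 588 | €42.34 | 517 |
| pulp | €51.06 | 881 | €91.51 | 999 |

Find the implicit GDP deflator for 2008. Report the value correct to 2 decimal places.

Nominal GDP 2008 = 32.02·746 + 42.34·517 + 91.51·999 = 137195.19.
Real GDP 2008 (at 1995 prices) = 17.48·746 + 26.75·517 + 51.06·999 = 77878.77.
Deflator = Nominal/Real × 100 = 137195.19/77878.77 × 100 = 176.165.

176.17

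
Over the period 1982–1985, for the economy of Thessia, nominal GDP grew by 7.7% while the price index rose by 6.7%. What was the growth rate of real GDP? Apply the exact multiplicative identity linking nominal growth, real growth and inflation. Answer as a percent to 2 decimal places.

0.94%

(1 + g_nom) = (1 + g_real)(1 + π), so g_real = 1.0770 / 1.0670 − 1 = 0.00937.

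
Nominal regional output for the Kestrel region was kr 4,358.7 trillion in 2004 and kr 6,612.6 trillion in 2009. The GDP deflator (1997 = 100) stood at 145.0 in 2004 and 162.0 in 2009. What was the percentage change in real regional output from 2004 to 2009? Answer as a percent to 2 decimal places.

35.79%

Deflate each year: 2004 → 4358.7/1.450 = 3006.00; 2009 → 6612.6/1.620 = 4081.85.
So real regional output changed by 4081.85/3006.00 − 1 = 0.3579, i.e. 35.79%.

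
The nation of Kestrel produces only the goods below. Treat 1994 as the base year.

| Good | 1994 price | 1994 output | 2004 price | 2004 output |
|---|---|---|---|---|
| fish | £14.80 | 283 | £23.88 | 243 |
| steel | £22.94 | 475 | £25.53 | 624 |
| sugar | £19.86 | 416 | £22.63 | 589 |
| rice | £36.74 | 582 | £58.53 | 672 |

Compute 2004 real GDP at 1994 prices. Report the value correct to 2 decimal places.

Real GDP 2004 = Σ (p_1994 × q_2004) = 14.80·243 + 22.94·624 + 19.86·589 + 36.74·672 = 54297.78.

£54297.78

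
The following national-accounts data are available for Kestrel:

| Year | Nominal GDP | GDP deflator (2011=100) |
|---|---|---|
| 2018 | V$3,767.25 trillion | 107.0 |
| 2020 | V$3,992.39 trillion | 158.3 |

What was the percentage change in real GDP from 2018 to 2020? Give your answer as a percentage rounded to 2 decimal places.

-28.37%

Deflate each year: 2018 → 3767.25/1.070 = 3520.79; 2020 → 3992.39/1.583 = 2522.04.
So real GDP changed by 2522.04/3520.79 − 1 = -0.2837, i.e. -28.37%.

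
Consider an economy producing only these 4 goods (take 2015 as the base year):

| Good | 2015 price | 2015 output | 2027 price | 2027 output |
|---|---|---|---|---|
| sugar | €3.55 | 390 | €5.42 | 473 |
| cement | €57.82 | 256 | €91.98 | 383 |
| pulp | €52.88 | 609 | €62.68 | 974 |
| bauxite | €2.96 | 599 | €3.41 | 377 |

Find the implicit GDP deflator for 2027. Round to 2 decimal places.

130.98

Nominal GDP 2027 = 5.42·473 + 91.98·383 + 62.68·974 + 3.41·377 = 100127.89.
Real GDP 2027 (at 2015 prices) = 3.55·473 + 57.82·383 + 52.88·974 + 2.96·377 = 76445.25.
Deflator = Nominal/Real × 100 = 100127.89/76445.25 × 100 = 130.980.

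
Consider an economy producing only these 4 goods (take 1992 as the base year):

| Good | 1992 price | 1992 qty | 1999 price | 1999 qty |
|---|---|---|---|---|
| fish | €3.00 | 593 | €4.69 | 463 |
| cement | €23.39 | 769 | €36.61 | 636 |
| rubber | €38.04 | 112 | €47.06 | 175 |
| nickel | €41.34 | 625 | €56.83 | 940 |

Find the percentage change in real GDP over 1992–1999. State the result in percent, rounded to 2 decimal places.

Real GDP 1992 = Nominal GDP 1992 = 3.00·593 + 23.39·769 + 38.04·112 + 41.34·625 = 49863.89.
Real GDP 1999 (at 1992 prices) = 3.00·463 + 23.39·636 + 38.04·175 + 41.34·940 = 61781.64.
Real growth = 61781.64/49863.89 − 1 = 0.2390.

23.90%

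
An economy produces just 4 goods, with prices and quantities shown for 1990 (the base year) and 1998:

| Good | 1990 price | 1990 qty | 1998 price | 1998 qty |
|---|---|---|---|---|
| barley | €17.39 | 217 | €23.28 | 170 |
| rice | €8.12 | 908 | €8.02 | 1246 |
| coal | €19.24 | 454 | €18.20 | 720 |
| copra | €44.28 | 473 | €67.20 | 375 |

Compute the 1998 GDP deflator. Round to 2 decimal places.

Nominal GDP 1998 = 23.28·170 + 8.02·1246 + 18.20·720 + 67.20·375 = 52254.52.
Real GDP 1998 (at 1990 prices) = 17.39·170 + 8.12·1246 + 19.24·720 + 44.28·375 = 43531.62.
Deflator = Nominal/Real × 100 = 52254.52/43531.62 × 100 = 120.038.

120.04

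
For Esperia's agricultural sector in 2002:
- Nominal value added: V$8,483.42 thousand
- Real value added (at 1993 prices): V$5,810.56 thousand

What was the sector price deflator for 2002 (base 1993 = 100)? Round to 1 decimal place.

146.0

sector price deflator = (Nominal / Real) × 100 = 8483.42 / 5810.56 × 100 = 146.00.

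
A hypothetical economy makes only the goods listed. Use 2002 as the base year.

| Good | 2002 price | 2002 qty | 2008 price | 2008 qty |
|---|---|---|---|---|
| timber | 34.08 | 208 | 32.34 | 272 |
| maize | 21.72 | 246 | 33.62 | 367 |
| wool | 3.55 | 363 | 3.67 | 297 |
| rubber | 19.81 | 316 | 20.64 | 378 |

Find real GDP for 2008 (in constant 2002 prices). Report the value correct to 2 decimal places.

25783.53

Real GDP 2008 = Σ (p_2002 × q_2008) = 34.08·272 + 21.72·367 + 3.55·297 + 19.81·378 = 25783.53.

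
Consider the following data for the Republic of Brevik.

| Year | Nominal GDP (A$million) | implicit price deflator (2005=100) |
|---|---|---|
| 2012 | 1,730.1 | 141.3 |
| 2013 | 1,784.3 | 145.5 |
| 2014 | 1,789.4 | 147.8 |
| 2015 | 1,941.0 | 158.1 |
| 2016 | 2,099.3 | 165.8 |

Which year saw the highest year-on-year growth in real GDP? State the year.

2016

2013: real = 1784.3/1.455 = 1226.32; growth vs 2012 (1224.42) = 0.16%.
2014: real = 1789.4/1.478 = 1210.69; growth vs 2013 (1226.32) = -1.27%.
2015: real = 1941.0/1.581 = 1227.70; growth vs 2014 (1210.69) = 1.40%.
2016: real = 2099.3/1.658 = 1266.16; growth vs 2015 (1227.70) = 3.13%.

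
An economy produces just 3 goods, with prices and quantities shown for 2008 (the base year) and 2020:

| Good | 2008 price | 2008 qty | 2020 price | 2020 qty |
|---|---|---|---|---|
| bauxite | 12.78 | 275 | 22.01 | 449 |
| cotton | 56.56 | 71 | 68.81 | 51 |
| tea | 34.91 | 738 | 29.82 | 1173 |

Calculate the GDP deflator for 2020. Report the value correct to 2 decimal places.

97.58

Nominal GDP 2020 = 22.01·449 + 68.81·51 + 29.82·1173 = 48370.66.
Real GDP 2020 (at 2008 prices) = 12.78·449 + 56.56·51 + 34.91·1173 = 49572.21.
Deflator = Nominal/Real × 100 = 48370.66/49572.21 × 100 = 97.576.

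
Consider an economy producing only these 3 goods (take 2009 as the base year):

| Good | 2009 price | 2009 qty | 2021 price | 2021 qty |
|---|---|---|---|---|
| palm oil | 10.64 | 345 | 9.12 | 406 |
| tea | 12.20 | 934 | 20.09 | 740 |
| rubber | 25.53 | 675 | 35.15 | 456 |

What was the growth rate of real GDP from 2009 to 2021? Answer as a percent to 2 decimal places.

-22.63%

Real GDP 2009 = Nominal GDP 2009 = 10.64·345 + 12.20·934 + 25.53·675 = 32298.35.
Real GDP 2021 (at 2009 prices) = 10.64·406 + 12.20·740 + 25.53·456 = 24989.52.
Real growth = 24989.52/32298.35 − 1 = -0.2263.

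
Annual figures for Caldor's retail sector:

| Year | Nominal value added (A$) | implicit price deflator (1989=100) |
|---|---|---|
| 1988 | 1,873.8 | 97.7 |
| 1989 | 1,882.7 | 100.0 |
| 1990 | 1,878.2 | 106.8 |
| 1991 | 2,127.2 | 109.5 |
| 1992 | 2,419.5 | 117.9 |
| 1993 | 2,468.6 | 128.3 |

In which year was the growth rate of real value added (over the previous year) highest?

1989: real = 1882.7/1.000 = 1882.70; growth vs 1988 (1917.91) = -1.84%.
1990: real = 1878.2/1.068 = 1758.61; growth vs 1989 (1882.70) = -6.59%.
1991: real = 2127.2/1.095 = 1942.65; growth vs 1990 (1758.61) = 10.47%.
1992: real = 2419.5/1.179 = 2052.16; growth vs 1991 (1942.65) = 5.64%.
1993: real = 2468.6/1.283 = 1924.08; growth vs 1992 (2052.16) = -6.24%.

1991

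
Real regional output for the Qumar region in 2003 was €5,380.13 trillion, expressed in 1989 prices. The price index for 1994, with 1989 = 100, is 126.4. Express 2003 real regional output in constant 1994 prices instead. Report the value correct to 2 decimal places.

€6,800.48 trillion

Real regional output in 1994 prices = Real regional output in 1989 prices × (P_1994/P_1989) = 5380.13 × 1.264 = 6800.48.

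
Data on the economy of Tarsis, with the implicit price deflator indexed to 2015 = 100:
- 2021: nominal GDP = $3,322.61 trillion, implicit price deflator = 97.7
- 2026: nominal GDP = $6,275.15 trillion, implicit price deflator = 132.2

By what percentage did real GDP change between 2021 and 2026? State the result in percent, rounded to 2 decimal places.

Real GDP 2021 = 3322.61 / 0.977 = 3400.83.
Real GDP 2026 = 6275.15 / 1.322 = 4746.71.
Real growth = 4746.71 / 3400.83 − 1 = 0.3958.

39.58%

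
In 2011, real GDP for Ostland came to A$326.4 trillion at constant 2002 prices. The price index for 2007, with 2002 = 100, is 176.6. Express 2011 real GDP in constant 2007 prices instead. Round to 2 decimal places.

A$576.42 trillion

Real GDP in 2007 prices = Real GDP in 2002 prices × (P_2007/P_2002) = 326.4 × 1.766 = 576.42.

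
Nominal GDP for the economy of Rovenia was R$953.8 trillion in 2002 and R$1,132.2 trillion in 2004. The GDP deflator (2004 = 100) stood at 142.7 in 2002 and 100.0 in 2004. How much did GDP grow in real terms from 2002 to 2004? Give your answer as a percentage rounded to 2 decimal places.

69.39%

Real GDP 2002 = 953.8 / 1.427 = 668.40.
Real GDP 2004 = 1132.2 / 1.000 = 1132.20.
Real growth = 1132.20 / 668.40 − 1 = 0.6939.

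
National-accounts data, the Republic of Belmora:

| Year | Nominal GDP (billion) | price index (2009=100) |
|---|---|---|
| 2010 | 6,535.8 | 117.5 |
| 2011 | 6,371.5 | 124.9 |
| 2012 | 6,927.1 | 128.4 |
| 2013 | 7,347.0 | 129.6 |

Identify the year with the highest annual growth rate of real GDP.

2012

2011: real = 6371.5/1.249 = 5101.28; growth vs 2010 (5562.38) = -8.29%.
2012: real = 6927.1/1.284 = 5394.94; growth vs 2011 (5101.28) = 5.76%.
2013: real = 7347.0/1.296 = 5668.98; growth vs 2012 (5394.94) = 5.08%.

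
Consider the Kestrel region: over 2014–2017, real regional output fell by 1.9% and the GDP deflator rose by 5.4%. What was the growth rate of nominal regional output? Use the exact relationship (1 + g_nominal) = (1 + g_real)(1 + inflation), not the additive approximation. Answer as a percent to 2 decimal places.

(1 + g_nom) = (1 + g_real)(1 + π) = 0.9810 × 1.0540 = 1.03397.

3.40%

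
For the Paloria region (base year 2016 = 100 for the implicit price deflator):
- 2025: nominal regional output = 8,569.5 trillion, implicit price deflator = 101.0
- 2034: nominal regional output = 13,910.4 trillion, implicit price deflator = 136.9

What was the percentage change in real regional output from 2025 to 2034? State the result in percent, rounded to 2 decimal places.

Deflate each year: 2025 → 8569.5/1.010 = 8484.65; 2034 → 13910.4/1.369 = 10160.99.
So real regional output changed by 10160.99/8484.65 − 1 = 0.1976, i.e. 19.76%.

19.76%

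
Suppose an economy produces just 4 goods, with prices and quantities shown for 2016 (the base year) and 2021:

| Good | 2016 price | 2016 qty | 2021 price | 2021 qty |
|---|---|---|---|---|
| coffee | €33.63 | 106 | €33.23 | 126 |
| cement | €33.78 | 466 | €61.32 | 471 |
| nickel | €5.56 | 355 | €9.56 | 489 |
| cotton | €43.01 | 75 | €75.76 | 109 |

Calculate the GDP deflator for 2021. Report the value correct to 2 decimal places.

Nominal GDP 2021 = 33.23·126 + 61.32·471 + 9.56·489 + 75.76·109 = 46001.38.
Real GDP 2021 (at 2016 prices) = 33.63·126 + 33.78·471 + 5.56·489 + 43.01·109 = 27554.69.
Deflator = Nominal/Real × 100 = 46001.38/27554.69 × 100 = 166.946.

166.95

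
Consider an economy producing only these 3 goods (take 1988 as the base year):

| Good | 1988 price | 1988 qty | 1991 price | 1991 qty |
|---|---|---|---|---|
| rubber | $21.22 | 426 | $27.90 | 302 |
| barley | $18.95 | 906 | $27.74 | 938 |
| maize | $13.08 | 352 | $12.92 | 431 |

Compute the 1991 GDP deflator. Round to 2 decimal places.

Nominal GDP 1991 = 27.90·302 + 27.74·938 + 12.92·431 = 40014.44.
Real GDP 1991 (at 1988 prices) = 21.22·302 + 18.95·938 + 13.08·431 = 29821.02.
Deflator = Nominal/Real × 100 = 40014.44/29821.02 × 100 = 134.182.

134.18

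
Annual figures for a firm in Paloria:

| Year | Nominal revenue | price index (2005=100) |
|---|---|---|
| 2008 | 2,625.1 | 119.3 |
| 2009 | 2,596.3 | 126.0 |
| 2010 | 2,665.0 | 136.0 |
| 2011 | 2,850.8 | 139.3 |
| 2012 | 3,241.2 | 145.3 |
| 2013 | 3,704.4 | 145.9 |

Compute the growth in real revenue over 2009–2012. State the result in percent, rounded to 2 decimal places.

8.26%

Real revenue 2009 = 2596.3/1.260 = 2060.56.
Real revenue 2012 = 3241.2/1.453 = 2230.70.
Change = 2230.70/2060.56 − 1 = 0.0826.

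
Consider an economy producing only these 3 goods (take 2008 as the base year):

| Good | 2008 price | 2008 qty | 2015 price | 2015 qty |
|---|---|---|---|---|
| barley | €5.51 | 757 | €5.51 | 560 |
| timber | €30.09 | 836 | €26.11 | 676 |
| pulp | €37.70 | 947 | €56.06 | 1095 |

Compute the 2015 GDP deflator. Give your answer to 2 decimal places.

Nominal GDP 2015 = 5.51·560 + 26.11·676 + 56.06·1095 = 82121.66.
Real GDP 2015 (at 2008 prices) = 5.51·560 + 30.09·676 + 37.70·1095 = 64707.94.
Deflator = Nominal/Real × 100 = 82121.66/64707.94 × 100 = 126.911.

126.91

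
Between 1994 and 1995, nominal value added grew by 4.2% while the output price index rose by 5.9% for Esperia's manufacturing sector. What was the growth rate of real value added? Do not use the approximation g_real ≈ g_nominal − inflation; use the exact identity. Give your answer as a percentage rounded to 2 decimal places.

-1.61%

(1 + g_nom) = (1 + g_real)(1 + π), so g_real = 1.0420 / 1.0590 − 1 = -0.01605.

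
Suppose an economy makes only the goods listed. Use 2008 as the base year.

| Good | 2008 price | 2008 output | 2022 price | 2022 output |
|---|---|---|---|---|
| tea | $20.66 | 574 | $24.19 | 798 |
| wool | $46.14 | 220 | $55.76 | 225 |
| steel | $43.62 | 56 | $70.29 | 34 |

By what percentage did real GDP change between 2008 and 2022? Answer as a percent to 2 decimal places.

Real GDP 2008 = Nominal GDP 2008 = 20.66·574 + 46.14·220 + 43.62·56 = 24452.36.
Real GDP 2022 (at 2008 prices) = 20.66·798 + 46.14·225 + 43.62·34 = 28351.26.
Real growth = 28351.26/24452.36 − 1 = 0.1594.

15.94%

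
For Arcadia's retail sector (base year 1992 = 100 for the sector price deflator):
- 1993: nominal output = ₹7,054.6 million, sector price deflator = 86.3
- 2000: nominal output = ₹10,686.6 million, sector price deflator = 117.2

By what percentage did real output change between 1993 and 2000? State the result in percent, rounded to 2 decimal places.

Deflate each year: 1993 → 7054.6/0.863 = 8174.51; 2000 → 10686.6/1.172 = 9118.26.
So real output changed by 9118.26/8174.51 − 1 = 0.1155, i.e. 11.55%.

11.55%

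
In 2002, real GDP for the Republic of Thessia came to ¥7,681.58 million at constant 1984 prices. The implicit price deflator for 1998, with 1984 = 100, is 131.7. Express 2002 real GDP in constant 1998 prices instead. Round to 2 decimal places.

Real GDP in 1998 prices = Real GDP in 1984 prices × (P_1998/P_1984) = 7681.58 × 1.317 = 10116.64.

¥10,116.64 million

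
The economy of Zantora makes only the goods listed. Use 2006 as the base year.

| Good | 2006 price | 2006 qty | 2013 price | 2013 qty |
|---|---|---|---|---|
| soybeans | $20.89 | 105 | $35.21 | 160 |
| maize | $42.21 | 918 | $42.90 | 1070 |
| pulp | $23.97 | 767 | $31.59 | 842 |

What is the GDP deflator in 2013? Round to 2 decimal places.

Nominal GDP 2013 = 35.21·160 + 42.90·1070 + 31.59·842 = 78135.38.
Real GDP 2013 (at 2006 prices) = 20.89·160 + 42.21·1070 + 23.97·842 = 68689.84.
Deflator = Nominal/Real × 100 = 78135.38/68689.84 × 100 = 113.751.

113.75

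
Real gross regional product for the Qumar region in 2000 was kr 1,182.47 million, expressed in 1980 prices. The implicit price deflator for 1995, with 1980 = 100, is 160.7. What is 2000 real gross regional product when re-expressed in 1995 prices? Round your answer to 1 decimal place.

kr 1,900.2 million

Real gross regional product in 1995 prices = Real gross regional product in 1980 prices × (P_1995/P_1980) = 1182.47 × 1.607 = 1900.23.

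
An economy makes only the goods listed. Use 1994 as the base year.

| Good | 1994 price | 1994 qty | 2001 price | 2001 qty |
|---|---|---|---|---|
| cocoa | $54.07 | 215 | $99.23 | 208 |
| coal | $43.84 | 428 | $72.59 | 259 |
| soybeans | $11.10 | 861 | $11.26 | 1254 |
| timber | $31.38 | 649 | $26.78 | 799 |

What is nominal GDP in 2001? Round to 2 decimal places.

$74957.91

Nominal GDP 2001 = Σ (p_2001 × q_2001) = 99.23·208 + 72.59·259 + 11.26·1254 + 26.78·799 = 74957.91.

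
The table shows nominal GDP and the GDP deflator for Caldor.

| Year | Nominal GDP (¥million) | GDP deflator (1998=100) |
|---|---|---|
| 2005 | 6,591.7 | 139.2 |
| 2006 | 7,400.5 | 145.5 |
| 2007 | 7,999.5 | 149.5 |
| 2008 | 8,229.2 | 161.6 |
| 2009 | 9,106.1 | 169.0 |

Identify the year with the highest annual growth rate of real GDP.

2006

2006: real = 7400.5/1.455 = 5086.25; growth vs 2005 (4735.42) = 7.41%.
2007: real = 7999.5/1.495 = 5350.84; growth vs 2006 (5086.25) = 5.20%.
2008: real = 8229.2/1.616 = 5092.33; growth vs 2007 (5350.84) = -4.83%.
2009: real = 9106.1/1.690 = 5388.22; growth vs 2008 (5092.33) = 5.81%.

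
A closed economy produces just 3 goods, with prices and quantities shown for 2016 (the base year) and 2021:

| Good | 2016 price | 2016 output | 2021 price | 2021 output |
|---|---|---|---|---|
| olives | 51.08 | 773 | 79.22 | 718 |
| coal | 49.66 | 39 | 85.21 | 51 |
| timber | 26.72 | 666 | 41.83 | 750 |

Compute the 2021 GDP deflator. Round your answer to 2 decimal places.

156.29

Nominal GDP 2021 = 79.22·718 + 85.21·51 + 41.83·750 = 92598.17.
Real GDP 2021 (at 2016 prices) = 51.08·718 + 49.66·51 + 26.72·750 = 59248.10.
Deflator = Nominal/Real × 100 = 92598.17/59248.10 × 100 = 156.289.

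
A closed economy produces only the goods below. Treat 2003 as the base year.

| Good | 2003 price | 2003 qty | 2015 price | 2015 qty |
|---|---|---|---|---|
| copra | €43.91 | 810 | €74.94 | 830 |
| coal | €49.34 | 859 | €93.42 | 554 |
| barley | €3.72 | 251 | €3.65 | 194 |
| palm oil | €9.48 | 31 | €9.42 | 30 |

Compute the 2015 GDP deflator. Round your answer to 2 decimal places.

Nominal GDP 2015 = 74.94·830 + 93.42·554 + 3.65·194 + 9.42·30 = 114945.58.
Real GDP 2015 (at 2003 prices) = 43.91·830 + 49.34·554 + 3.72·194 + 9.48·30 = 64785.74.
Deflator = Nominal/Real × 100 = 114945.58/64785.74 × 100 = 177.424.

177.42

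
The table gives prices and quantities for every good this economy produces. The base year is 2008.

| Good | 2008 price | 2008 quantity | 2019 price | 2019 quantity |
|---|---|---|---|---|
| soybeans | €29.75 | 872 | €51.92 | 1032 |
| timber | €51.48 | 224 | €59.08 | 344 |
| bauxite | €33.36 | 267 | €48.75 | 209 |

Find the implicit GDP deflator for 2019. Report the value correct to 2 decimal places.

151.84

Nominal GDP 2019 = 51.92·1032 + 59.08·344 + 48.75·209 = 84093.71.
Real GDP 2019 (at 2008 prices) = 29.75·1032 + 51.48·344 + 33.36·209 = 55383.36.
Deflator = Nominal/Real × 100 = 84093.71/55383.36 × 100 = 151.839.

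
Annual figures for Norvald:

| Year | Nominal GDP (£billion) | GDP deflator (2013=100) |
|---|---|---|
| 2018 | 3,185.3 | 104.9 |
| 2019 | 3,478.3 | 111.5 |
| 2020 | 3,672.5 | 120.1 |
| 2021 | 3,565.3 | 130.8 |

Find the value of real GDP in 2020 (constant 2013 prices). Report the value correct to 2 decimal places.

Real GDP 2020 = 3672.5 / 1.201 = 3057.87.

£3,057.87 billion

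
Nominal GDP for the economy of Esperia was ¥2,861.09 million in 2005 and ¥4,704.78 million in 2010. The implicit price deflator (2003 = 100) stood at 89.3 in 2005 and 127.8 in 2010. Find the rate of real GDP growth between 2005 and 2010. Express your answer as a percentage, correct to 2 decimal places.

14.90%

Deflate each year: 2005 → 2861.09/0.893 = 3203.91; 2010 → 4704.78/1.278 = 3681.36.
So real GDP changed by 3681.36/3203.91 − 1 = 0.1490, i.e. 14.90%.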